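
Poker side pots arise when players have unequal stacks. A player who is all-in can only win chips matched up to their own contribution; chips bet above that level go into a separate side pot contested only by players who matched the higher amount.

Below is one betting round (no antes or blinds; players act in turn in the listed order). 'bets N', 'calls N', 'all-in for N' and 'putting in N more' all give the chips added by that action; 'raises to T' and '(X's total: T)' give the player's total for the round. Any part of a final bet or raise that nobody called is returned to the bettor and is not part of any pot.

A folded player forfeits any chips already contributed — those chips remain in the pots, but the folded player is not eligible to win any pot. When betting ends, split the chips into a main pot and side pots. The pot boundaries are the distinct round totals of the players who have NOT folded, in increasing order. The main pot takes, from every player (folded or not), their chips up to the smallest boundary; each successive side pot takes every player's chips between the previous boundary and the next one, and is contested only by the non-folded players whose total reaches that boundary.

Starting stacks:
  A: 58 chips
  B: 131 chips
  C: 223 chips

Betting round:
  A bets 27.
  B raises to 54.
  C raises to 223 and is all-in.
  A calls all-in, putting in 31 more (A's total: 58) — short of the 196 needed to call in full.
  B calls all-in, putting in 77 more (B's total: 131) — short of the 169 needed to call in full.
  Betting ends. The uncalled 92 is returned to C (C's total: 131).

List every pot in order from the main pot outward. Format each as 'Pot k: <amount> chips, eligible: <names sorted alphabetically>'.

Pot 1: 174 chips, eligible: A, B, C
Pot 2: 146 chips, eligible: B, C

Derivation:
Contributions (after 92 returned to C): A=58, B=131, C=131
Pot levels (distinct totals of non-folded players): 58, 131
Layer 1-58: 58 each from A, B, C = 58*3 = 174 chips; eligible A, B, C
Layer 59-131: 73 each from B, C = 73*2 = 146 chips; eligible B, C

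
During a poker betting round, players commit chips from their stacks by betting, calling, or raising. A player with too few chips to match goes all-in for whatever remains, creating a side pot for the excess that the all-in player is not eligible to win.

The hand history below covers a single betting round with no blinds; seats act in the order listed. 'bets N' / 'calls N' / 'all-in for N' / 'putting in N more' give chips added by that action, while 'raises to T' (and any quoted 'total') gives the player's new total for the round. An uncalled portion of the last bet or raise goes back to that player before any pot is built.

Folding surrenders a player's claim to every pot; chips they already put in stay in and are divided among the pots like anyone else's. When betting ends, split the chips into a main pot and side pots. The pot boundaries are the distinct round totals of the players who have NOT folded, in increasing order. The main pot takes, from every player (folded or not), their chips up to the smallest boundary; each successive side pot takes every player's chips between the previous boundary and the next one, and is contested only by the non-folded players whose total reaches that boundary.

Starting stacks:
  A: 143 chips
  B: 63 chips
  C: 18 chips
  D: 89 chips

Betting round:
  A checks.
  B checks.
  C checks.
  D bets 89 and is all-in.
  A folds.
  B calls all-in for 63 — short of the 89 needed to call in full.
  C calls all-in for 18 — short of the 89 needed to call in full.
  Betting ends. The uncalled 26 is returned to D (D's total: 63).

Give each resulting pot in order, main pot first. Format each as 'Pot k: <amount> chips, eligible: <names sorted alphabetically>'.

Pot 1: 54 chips, eligible: B, C, D
Pot 2: 90 chips, eligible: B, D

Derivation:
Contributions (after 26 returned to D): B=63, C=18, D=63
Folded: A
Pot levels (distinct totals of non-folded players): 18, 63
Layer 1-18: 18 each from B, C, D = 18*3 = 54 chips; eligible B, C, D
Layer 19-63: 45 each from B, D = 45*2 = 90 chips; eligible B, D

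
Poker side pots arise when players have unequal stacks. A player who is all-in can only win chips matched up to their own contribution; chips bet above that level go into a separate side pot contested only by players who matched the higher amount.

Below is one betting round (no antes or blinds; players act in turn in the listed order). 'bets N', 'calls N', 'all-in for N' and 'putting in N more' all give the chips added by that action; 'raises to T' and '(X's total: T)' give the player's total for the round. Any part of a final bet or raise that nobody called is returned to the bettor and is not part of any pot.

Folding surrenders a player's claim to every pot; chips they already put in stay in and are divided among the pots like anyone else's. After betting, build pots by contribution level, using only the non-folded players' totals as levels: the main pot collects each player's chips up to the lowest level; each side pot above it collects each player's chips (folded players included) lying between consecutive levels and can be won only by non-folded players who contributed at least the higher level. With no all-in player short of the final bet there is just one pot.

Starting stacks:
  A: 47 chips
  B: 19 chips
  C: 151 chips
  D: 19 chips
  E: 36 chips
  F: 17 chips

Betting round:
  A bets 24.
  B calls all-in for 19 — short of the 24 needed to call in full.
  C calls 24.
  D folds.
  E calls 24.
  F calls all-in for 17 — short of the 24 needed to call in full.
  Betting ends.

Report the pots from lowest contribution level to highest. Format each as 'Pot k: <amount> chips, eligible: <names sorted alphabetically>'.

Pot 1: 85 chips, eligible: A, B, C, E, F
Pot 2: 8 chips, eligible: A, B, C, E
Pot 3: 15 chips, eligible: A, C, E

Derivation:
Contributions: A=24, B=19, C=24, E=24, F=17
Folded: D
Pot levels (distinct totals of non-folded players): 17, 19, 24
Layer 1-17: 17 each from A, B, C, E, F = 17*5 = 85 chips; eligible A, B, C, E, F
Layer 18-19: 2 each from A, B, C, E = 2*4 = 8 chips; eligible A, B, C, E
Layer 20-24: 5 each from A, C, E = 5*3 = 15 chips; eligible A, C, E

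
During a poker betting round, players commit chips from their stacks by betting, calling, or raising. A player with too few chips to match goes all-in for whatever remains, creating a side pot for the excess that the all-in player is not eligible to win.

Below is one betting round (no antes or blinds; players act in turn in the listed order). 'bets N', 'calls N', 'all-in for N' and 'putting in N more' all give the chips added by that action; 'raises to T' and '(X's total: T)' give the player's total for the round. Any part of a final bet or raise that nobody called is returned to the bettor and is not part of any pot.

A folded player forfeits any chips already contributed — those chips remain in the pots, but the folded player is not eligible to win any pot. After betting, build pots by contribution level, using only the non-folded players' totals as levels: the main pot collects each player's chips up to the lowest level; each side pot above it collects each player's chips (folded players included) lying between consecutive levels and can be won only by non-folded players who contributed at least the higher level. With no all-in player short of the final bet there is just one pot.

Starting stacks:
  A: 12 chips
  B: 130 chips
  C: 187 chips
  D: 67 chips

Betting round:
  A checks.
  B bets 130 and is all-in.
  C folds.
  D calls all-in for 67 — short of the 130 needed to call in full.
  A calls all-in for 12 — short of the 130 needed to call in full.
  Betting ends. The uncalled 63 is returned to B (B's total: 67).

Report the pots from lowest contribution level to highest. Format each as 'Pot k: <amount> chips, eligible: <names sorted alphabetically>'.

Contributions (after 63 returned to B): A=12, B=67, D=67
Folded: C
Pot levels (distinct totals of non-folded players): 12, 67
Layer 1-12: 12 each from A, B, D = 12*3 = 36 chips; eligible A, B, D
Layer 13-67: 55 each from B, D = 55*2 = 110 chips; eligible B, D

Pot 1: 36 chips, eligible: A, B, D
Pot 2: 110 chips, eligible: B, D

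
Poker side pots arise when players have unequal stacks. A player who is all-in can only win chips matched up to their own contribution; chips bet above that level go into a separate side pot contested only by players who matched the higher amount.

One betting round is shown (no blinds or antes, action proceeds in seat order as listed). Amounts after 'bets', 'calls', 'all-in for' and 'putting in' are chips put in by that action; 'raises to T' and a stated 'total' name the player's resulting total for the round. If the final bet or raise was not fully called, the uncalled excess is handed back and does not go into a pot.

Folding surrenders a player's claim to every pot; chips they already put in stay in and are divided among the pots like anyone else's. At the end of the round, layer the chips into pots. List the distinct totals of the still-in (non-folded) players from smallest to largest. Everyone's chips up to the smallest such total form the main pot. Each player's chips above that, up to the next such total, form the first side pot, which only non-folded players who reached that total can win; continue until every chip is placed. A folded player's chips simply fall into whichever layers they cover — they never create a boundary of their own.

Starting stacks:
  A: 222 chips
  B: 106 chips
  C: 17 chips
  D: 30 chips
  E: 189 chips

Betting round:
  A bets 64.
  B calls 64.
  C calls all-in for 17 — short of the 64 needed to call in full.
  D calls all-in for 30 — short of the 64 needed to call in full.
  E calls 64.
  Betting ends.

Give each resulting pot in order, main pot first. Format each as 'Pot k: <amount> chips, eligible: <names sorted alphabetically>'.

Pot 1: 85 chips, eligible: A, B, C, D, E
Pot 2: 52 chips, eligible: A, B, D, E
Pot 3: 102 chips, eligible: A, B, E

Derivation:
Contributions: A=64, B=64, C=17, D=30, E=64
Pot levels (distinct totals of non-folded players): 17, 30, 64
Layer 1-17: 17 each from A, B, C, D, E = 17*5 = 85 chips; eligible A, B, C, D, E
Layer 18-30: 13 each from A, B, D, E = 13*4 = 52 chips; eligible A, B, D, E
Layer 31-64: 34 each from A, B, E = 34*3 = 102 chips; eligible A, B, E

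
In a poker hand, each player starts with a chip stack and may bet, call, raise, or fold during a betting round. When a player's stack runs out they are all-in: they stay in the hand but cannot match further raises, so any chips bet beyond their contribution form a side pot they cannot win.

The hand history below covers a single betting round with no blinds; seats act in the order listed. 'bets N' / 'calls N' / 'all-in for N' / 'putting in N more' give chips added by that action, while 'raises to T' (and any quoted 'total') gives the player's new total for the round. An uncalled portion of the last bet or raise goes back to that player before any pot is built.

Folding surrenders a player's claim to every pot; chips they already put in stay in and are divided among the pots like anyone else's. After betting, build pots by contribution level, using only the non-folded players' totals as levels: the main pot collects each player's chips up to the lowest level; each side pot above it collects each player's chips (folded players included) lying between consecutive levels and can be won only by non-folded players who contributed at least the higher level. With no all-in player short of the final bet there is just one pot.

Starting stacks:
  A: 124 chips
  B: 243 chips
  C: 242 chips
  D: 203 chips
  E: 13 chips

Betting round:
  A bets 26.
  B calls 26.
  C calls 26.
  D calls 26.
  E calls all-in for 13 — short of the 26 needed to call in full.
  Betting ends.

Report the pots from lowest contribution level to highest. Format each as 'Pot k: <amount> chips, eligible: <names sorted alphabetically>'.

Pot 1: 65 chips, eligible: A, B, C, D, E
Pot 2: 52 chips, eligible: A, B, C, D

Derivation:
Contributions: A=26, B=26, C=26, D=26, E=13
Pot levels (distinct totals of non-folded players): 13, 26
Layer 1-13: 13 each from A, B, C, D, E = 13*5 = 65 chips; eligible A, B, C, D, E
Layer 14-26: 13 each from A, B, C, D = 13*4 = 52 chips; eligible A, B, C, D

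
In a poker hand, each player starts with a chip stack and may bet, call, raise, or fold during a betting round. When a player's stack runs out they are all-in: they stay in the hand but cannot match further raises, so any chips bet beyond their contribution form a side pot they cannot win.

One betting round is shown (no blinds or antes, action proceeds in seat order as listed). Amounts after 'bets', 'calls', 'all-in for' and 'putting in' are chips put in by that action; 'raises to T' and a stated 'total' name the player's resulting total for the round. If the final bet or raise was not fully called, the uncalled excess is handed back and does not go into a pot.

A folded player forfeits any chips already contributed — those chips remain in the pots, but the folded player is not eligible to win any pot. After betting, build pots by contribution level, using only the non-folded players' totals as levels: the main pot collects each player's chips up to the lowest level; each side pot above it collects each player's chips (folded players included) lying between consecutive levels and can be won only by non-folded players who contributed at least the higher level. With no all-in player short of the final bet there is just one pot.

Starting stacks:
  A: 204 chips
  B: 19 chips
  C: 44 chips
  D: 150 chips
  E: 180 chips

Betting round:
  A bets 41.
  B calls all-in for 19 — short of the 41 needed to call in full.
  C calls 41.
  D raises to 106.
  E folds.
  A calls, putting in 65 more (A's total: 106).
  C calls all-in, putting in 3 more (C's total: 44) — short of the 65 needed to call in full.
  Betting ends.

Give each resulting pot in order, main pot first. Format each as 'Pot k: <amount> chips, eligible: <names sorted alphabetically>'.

Pot 1: 76 chips, eligible: A, B, C, D
Pot 2: 75 chips, eligible: A, C, D
Pot 3: 124 chips, eligible: A, D

Derivation:
Contributions: A=106, B=19, C=44, D=106
Folded: E
Pot levels (distinct totals of non-folded players): 19, 44, 106
Layer 1-19: 19 each from A, B, C, D = 19*4 = 76 chips; eligible A, B, C, D
Layer 20-44: 25 each from A, C, D = 25*3 = 75 chips; eligible A, C, D
Layer 45-106: 62 each from A, D = 62*2 = 124 chips; eligible A, D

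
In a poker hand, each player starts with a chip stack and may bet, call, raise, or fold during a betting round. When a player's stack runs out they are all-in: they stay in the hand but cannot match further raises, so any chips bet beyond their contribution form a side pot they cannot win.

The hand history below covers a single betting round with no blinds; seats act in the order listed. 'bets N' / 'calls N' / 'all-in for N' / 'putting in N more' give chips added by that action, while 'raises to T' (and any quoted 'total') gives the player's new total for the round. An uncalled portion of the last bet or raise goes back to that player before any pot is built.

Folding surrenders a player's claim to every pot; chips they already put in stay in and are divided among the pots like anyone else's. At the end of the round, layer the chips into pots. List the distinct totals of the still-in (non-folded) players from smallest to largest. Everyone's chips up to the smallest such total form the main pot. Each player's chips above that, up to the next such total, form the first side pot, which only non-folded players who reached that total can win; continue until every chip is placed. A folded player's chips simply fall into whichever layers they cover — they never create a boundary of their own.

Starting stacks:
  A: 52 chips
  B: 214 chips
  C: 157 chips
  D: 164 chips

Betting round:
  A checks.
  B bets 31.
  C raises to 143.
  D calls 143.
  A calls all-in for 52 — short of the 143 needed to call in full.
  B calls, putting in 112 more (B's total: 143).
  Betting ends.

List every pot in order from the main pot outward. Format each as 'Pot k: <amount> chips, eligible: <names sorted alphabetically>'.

Pot 1: 208 chips, eligible: A, B, C, D
Pot 2: 273 chips, eligible: B, C, D

Derivation:
Contributions: A=52, B=143, C=143, D=143
Pot levels (distinct totals of non-folded players): 52, 143
Layer 1-52: 52 each from A, B, C, D = 52*4 = 208 chips; eligible A, B, C, D
Layer 53-143: 91 each from B, C, D = 91*3 = 273 chips; eligible B, C, D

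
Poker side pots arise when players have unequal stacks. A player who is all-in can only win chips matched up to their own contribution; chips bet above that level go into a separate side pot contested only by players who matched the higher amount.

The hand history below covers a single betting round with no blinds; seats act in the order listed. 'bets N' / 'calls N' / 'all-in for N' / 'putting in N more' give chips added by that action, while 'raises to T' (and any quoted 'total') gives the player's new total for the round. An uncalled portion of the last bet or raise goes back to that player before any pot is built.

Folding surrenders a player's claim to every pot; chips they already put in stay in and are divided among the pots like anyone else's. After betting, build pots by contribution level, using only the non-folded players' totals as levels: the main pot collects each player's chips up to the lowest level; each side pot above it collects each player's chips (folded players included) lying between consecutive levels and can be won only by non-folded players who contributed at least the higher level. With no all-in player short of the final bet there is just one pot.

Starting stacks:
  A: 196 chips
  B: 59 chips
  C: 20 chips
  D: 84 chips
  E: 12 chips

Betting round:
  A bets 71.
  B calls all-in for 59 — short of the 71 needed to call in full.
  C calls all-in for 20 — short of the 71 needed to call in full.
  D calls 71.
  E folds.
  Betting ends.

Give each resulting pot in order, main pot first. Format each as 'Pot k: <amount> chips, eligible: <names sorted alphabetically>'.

Pot 1: 80 chips, eligible: A, B, C, D
Pot 2: 117 chips, eligible: A, B, D
Pot 3: 24 chips, eligible: A, D

Derivation:
Contributions: A=71, B=59, C=20, D=71
Folded: E
Pot levels (distinct totals of non-folded players): 20, 59, 71
Layer 1-20: 20 each from A, B, C, D = 20*4 = 80 chips; eligible A, B, C, D
Layer 21-59: 39 each from A, B, D = 39*3 = 117 chips; eligible A, B, D
Layer 60-71: 12 each from A, D = 12*2 = 24 chips; eligible A, D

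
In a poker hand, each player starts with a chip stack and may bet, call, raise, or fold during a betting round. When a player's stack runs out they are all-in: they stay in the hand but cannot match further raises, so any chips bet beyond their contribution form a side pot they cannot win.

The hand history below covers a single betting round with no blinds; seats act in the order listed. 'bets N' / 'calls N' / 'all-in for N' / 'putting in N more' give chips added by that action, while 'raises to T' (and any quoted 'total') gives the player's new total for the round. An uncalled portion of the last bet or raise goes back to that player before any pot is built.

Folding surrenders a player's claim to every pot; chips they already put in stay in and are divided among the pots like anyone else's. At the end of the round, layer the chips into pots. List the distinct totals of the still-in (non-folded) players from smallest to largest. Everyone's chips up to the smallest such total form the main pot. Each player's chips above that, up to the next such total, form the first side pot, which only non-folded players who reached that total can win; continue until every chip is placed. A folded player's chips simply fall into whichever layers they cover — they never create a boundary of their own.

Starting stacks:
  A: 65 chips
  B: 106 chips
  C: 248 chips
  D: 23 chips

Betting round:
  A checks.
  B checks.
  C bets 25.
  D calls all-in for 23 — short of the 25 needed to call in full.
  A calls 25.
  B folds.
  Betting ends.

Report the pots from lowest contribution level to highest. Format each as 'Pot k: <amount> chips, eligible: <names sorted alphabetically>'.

Contributions: A=25, C=25, D=23
Folded: B
Pot levels (distinct totals of non-folded players): 23, 25
Layer 1-23: 23 each from A, C, D = 23*3 = 69 chips; eligible A, C, D
Layer 24-25: 2 each from A, C = 2*2 = 4 chips; eligible A, C

Pot 1: 69 chips, eligible: A, C, D
Pot 2: 4 chips, eligible: A, C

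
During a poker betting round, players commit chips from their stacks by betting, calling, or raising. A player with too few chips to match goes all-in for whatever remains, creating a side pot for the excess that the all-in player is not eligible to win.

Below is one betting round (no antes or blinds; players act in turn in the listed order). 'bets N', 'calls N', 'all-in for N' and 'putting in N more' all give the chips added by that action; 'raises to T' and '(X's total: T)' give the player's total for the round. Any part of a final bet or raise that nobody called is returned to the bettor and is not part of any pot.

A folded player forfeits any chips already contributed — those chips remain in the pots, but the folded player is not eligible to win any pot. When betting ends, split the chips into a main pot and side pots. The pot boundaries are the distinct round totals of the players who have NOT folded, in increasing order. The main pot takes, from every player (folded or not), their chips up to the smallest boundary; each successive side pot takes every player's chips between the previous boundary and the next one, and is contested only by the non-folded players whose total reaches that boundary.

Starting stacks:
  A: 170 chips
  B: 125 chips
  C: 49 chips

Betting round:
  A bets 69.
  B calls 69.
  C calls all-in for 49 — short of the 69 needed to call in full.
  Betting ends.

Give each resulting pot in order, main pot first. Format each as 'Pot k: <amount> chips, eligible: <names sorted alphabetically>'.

Pot 1: 147 chips, eligible: A, B, C
Pot 2: 40 chips, eligible: A, B

Derivation:
Contributions: A=69, B=69, C=49
Pot levels (distinct totals of non-folded players): 49, 69
Layer 1-49: 49 each from A, B, C = 49*3 = 147 chips; eligible A, B, C
Layer 50-69: 20 each from A, B = 20*2 = 40 chips; eligible A, B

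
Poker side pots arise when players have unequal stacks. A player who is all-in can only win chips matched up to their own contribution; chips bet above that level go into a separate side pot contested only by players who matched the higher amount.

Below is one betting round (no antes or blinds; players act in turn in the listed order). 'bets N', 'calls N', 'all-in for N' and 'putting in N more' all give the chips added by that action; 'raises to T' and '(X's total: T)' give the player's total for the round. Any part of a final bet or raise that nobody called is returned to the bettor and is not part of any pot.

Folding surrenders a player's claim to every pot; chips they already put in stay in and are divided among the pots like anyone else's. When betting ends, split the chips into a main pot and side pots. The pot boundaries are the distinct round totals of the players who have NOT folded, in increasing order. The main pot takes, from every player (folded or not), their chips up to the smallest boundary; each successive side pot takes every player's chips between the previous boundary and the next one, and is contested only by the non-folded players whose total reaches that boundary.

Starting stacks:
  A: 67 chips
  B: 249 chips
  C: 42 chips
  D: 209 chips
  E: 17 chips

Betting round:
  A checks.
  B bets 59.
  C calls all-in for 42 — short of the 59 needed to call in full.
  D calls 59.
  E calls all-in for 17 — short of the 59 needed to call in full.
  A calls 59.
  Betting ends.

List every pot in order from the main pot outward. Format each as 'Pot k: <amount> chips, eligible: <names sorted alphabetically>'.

Pot 1: 85 chips, eligible: A, B, C, D, E
Pot 2: 100 chips, eligible: A, B, C, D
Pot 3: 51 chips, eligible: A, B, D

Derivation:
Contributions: A=59, B=59, C=42, D=59, E=17
Pot levels (distinct totals of non-folded players): 17, 42, 59
Layer 1-17: 17 each from A, B, C, D, E = 17*5 = 85 chips; eligible A, B, C, D, E
Layer 18-42: 25 each from A, B, C, D = 25*4 = 100 chips; eligible A, B, C, D
Layer 43-59: 17 each from A, B, D = 17*3 = 51 chips; eligible A, B, D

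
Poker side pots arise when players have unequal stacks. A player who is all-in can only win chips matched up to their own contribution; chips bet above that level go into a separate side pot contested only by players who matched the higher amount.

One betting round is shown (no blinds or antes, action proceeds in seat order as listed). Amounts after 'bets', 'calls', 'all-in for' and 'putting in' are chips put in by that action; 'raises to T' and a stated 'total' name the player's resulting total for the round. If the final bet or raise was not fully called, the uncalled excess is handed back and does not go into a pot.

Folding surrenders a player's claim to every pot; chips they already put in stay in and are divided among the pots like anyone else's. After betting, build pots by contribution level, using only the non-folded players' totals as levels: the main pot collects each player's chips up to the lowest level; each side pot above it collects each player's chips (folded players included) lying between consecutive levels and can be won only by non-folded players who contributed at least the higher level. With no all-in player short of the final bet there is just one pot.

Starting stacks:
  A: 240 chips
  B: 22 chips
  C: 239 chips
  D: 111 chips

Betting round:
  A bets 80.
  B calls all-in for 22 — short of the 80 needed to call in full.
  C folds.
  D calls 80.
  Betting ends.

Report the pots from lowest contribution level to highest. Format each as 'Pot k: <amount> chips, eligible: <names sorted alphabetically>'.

Pot 1: 66 chips, eligible: A, B, D
Pot 2: 116 chips, eligible: A, D

Derivation:
Contributions: A=80, B=22, D=80
Folded: C
Pot levels (distinct totals of non-folded players): 22, 80
Layer 1-22: 22 each from A, B, D = 22*3 = 66 chips; eligible A, B, D
Layer 23-80: 58 each from A, D = 58*2 = 116 chips; eligible A, D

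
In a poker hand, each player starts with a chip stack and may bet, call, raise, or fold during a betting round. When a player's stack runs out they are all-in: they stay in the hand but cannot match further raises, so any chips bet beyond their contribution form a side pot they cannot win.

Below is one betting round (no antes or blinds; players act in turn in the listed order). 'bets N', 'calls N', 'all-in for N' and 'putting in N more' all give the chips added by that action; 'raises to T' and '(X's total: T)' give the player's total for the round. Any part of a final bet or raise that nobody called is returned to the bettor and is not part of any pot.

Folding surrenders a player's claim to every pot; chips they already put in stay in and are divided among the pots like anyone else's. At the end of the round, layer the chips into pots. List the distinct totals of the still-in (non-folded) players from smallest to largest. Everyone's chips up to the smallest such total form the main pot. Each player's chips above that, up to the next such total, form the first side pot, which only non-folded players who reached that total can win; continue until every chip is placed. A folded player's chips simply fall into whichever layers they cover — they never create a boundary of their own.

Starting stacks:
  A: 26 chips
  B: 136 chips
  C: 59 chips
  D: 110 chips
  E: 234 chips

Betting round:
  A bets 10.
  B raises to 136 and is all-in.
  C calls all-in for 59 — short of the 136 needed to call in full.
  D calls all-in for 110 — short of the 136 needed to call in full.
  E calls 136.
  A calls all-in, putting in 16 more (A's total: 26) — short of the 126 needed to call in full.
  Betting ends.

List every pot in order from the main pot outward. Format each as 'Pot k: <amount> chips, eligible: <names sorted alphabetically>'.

Pot 1: 130 chips, eligible: A, B, C, D, E
Pot 2: 132 chips, eligible: B, C, D, E
Pot 3: 153 chips, eligible: B, D, E
Pot 4: 52 chips, eligible: B, E

Derivation:
Contributions: A=26, B=136, C=59, D=110, E=136
Pot levels (distinct totals of non-folded players): 26, 59, 110, 136
Layer 1-26: 26 each from A, B, C, D, E = 26*5 = 130 chips; eligible A, B, C, D, E
Layer 27-59: 33 each from B, C, D, E = 33*4 = 132 chips; eligible B, C, D, E
Layer 60-110: 51 each from B, D, E = 51*3 = 153 chips; eligible B, D, E
Layer 111-136: 26 each from B, E = 26*2 = 52 chips; eligible B, E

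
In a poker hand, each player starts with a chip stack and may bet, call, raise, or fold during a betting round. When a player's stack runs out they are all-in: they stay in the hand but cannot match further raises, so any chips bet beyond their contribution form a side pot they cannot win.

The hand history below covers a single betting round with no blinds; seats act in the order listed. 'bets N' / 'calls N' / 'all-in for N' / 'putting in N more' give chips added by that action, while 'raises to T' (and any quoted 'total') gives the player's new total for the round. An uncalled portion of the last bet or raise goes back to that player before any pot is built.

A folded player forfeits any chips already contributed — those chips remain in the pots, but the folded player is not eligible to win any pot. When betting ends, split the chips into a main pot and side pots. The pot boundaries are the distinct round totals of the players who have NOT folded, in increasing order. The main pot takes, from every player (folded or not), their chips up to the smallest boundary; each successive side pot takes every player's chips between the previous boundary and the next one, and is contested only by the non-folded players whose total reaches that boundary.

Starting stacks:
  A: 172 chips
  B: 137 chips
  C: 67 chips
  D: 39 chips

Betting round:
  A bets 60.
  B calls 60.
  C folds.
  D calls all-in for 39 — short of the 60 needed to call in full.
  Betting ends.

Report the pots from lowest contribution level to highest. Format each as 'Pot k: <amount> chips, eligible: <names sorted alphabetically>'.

Pot 1: 117 chips, eligible: A, B, D
Pot 2: 42 chips, eligible: A, B

Derivation:
Contributions: A=60, B=60, D=39
Folded: C
Pot levels (distinct totals of non-folded players): 39, 60
Layer 1-39: 39 each from A, B, D = 39*3 = 117 chips; eligible A, B, D
Layer 40-60: 21 each from A, B = 21*2 = 42 chips; eligible A, B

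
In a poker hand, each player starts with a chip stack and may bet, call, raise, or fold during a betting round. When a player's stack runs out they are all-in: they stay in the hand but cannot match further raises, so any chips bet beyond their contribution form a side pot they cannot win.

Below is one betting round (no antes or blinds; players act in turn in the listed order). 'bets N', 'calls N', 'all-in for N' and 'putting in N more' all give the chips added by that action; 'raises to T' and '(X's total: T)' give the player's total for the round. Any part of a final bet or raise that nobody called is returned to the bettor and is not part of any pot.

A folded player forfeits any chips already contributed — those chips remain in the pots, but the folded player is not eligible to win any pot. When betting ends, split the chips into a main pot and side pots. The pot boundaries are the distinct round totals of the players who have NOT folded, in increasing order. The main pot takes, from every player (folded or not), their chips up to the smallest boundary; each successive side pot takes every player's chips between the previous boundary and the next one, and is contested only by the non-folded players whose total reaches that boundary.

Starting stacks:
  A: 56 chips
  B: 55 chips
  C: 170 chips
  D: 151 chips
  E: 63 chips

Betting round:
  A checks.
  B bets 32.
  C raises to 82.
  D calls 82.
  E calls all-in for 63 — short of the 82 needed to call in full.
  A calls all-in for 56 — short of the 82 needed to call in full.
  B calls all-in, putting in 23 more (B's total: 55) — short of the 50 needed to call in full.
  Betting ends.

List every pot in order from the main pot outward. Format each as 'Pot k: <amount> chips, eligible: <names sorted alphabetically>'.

Pot 1: 275 chips, eligible: A, B, C, D, E
Pot 2: 4 chips, eligible: A, C, D, E
Pot 3: 21 chips, eligible: C, D, E
Pot 4: 38 chips, eligible: C, D

Derivation:
Contributions: A=56, B=55, C=82, D=82, E=63
Pot levels (distinct totals of non-folded players): 55, 56, 63, 82
Layer 1-55: 55 each from A, B, C, D, E = 55*5 = 275 chips; eligible A, B, C, D, E
Layer 56-56: 1 each from A, C, D, E = 1*4 = 4 chips; eligible A, C, D, E
Layer 57-63: 7 each from C, D, E = 7*3 = 21 chips; eligible C, D, E
Layer 64-82: 19 each from C, D = 19*2 = 38 chips; eligible C, D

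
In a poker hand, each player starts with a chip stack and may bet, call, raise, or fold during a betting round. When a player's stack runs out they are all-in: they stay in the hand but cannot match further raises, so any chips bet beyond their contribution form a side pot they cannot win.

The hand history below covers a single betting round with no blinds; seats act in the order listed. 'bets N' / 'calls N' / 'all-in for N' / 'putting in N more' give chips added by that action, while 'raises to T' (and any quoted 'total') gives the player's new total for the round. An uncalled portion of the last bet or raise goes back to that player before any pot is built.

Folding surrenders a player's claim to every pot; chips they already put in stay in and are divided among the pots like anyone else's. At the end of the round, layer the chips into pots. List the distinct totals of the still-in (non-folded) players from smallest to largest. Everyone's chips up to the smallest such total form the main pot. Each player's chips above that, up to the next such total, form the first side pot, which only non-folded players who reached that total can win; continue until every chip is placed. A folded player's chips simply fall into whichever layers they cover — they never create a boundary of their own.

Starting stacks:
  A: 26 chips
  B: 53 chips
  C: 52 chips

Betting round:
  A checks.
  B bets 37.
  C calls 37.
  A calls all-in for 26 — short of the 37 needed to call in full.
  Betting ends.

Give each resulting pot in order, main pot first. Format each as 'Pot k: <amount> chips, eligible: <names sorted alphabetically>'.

Contributions: A=26, B=37, C=37
Pot levels (distinct totals of non-folded players): 26, 37
Layer 1-26: 26 each from A, B, C = 26*3 = 78 chips; eligible A, B, C
Layer 27-37: 11 each from B, C = 11*2 = 22 chips; eligible B, C

Pot 1: 78 chips, eligible: A, B, C
Pot 2: 22 chips, eligible: B, C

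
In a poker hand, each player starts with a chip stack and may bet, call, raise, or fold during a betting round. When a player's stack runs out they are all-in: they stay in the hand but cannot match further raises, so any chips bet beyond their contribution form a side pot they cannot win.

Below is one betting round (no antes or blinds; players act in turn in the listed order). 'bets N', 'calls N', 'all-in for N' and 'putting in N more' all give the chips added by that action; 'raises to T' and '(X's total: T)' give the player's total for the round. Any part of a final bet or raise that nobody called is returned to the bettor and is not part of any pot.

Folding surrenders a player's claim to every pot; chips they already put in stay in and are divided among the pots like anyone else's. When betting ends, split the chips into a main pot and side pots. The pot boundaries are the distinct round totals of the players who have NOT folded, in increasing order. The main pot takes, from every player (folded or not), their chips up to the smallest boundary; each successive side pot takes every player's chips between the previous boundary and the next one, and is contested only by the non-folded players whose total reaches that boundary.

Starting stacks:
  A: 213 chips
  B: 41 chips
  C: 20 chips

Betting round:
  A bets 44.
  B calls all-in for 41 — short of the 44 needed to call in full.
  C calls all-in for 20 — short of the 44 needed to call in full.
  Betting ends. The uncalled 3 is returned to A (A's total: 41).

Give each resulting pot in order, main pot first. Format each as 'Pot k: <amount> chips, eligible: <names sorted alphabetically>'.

Pot 1: 60 chips, eligible: A, B, C
Pot 2: 42 chips, eligible: A, B

Derivation:
Contributions (after 3 returned to A): A=41, B=41, C=20
Pot levels (distinct totals of non-folded players): 20, 41
Layer 1-20: 20 each from A, B, C = 20*3 = 60 chips; eligible A, B, C
Layer 21-41: 21 each from A, B = 21*2 = 42 chips; eligible A, B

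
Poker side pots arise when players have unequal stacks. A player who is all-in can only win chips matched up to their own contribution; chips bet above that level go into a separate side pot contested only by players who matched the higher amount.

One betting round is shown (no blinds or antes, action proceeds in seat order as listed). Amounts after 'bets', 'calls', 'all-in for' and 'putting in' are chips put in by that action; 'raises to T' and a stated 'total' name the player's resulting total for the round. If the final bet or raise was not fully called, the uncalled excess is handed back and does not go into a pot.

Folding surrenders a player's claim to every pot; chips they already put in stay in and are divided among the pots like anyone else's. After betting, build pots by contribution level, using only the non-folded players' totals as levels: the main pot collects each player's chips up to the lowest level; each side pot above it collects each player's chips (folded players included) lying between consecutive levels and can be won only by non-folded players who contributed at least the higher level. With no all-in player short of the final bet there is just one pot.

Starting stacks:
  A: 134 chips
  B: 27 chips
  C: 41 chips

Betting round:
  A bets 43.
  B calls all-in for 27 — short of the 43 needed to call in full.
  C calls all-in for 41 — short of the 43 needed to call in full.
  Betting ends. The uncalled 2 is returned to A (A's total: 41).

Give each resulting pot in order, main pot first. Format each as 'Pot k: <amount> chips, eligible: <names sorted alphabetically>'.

Pot 1: 81 chips, eligible: A, B, C
Pot 2: 28 chips, eligible: A, C

Derivation:
Contributions (after 2 returned to A): A=41, B=27, C=41
Pot levels (distinct totals of non-folded players): 27, 41
Layer 1-27: 27 each from A, B, C = 27*3 = 81 chips; eligible A, B, C
Layer 28-41: 14 each from A, C = 14*2 = 28 chips; eligible A, C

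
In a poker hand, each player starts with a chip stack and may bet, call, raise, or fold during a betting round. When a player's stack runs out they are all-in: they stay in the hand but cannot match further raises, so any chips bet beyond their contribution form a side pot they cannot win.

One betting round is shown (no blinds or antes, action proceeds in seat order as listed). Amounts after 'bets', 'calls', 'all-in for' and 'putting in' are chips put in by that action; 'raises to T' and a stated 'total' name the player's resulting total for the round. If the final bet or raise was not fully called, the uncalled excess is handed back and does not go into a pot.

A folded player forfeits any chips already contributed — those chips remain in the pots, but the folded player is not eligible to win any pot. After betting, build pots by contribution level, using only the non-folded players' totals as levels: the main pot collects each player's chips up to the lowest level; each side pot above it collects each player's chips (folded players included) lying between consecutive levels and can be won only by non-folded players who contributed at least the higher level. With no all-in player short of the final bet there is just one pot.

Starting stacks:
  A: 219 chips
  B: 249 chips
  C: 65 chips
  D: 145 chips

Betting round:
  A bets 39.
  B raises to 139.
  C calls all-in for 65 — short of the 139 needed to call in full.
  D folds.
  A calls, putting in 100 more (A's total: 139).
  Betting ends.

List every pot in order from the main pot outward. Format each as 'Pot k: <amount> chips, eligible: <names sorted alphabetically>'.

Pot 1: 195 chips, eligible: A, B, C
Pot 2: 148 chips, eligible: A, B

Derivation:
Contributions: A=139, B=139, C=65
Folded: D
Pot levels (distinct totals of non-folded players): 65, 139
Layer 1-65: 65 each from A, B, C = 65*3 = 195 chips; eligible A, B, C
Layer 66-139: 74 each from A, B = 74*2 = 148 chips; eligible A, B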